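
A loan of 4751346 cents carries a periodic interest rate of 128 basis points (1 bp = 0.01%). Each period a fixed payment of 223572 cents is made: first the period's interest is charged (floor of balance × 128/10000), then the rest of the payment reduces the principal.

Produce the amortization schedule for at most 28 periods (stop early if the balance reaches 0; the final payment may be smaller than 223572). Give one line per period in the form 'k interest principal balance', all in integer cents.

1 60817 162755 4588591
2 58733 164839 4423752
3 56624 166948 4256804
4 54487 169085 4087719
5 52322 171250 3916469
6 50130 173442 3743027
7 47910 175662 3567365
8 45662 177910 3389455
9 43385 180187 3209268
10 41078 182494 3026774
11 38742 184830 2841944
12 36376 187196 2654748
13 33980 189592 2465156
14 31553 192019 2273137
15 29096 194476 2078661
16 26606 196966 1881695
17 24085 199487 1682208
18 21532 202040 1480168
19 18946 204626 1275542
20 16326 207246 1068296
21 13674 209898 858398
22 10987 212585 645813
23 8266 215306 430507
24 5510 218062 212445
25 2719 212445 0

1. interest=⌊4751346·128/10000⌋=60817; principal=223572-60817=162755; balance=4751346-162755=4588591
2. interest=⌊4588591·128/10000⌋=58733; principal=223572-58733=164839; balance=4588591-164839=4423752
3. interest=⌊4423752·128/10000⌋=56624; principal=223572-56624=166948; balance=4423752-166948=4256804
4. interest=⌊4256804·128/10000⌋=54487; principal=223572-54487=169085; balance=4256804-169085=4087719
5. interest=⌊4087719·128/10000⌋=52322; principal=223572-52322=171250; balance=4087719-171250=3916469
6. interest=⌊3916469·128/10000⌋=50130; principal=223572-50130=173442; balance=3916469-173442=3743027
7. interest=⌊3743027·128/10000⌋=47910; principal=223572-47910=175662; balance=3743027-175662=3567365
8. interest=⌊3567365·128/10000⌋=45662; principal=223572-45662=177910; balance=3567365-177910=3389455
9. interest=⌊3389455·128/10000⌋=43385; principal=223572-43385=180187; balance=3389455-180187=3209268
10. interest=⌊3209268·128/10000⌋=41078; principal=223572-41078=182494; balance=3209268-182494=3026774
11. interest=⌊3026774·128/10000⌋=38742; principal=223572-38742=184830; balance=3026774-184830=2841944
12. interest=⌊2841944·128/10000⌋=36376; principal=223572-36376=187196; balance=2841944-187196=2654748
13. interest=⌊2654748·128/10000⌋=33980; principal=223572-33980=189592; balance=2654748-189592=2465156
14. interest=⌊2465156·128/10000⌋=31553; principal=223572-31553=192019; balance=2465156-192019=2273137
15. interest=⌊2273137·128/10000⌋=29096; principal=223572-29096=194476; balance=2273137-194476=2078661
16. interest=⌊2078661·128/10000⌋=26606; principal=223572-26606=196966; balance=2078661-196966=1881695
17. interest=⌊1881695·128/10000⌋=24085; principal=223572-24085=199487; balance=1881695-199487=1682208
18. interest=⌊1682208·128/10000⌋=21532; principal=223572-21532=202040; balance=1682208-202040=1480168
19. interest=⌊1480168·128/10000⌋=18946; principal=223572-18946=204626; balance=1480168-204626=1275542
20. interest=⌊1275542·128/10000⌋=16326; principal=223572-16326=207246; balance=1275542-207246=1068296
21. interest=⌊1068296·128/10000⌋=13674; principal=223572-13674=209898; balance=1068296-209898=858398
22. interest=⌊858398·128/10000⌋=10987; principal=223572-10987=212585; balance=858398-212585=645813
23. interest=⌊645813·128/10000⌋=8266; principal=223572-8266=215306; balance=645813-215306=430507
24. interest=⌊430507·128/10000⌋=5510; principal=223572-5510=218062; balance=430507-218062=212445
25. interest=⌊212445·128/10000⌋=2719; principal=min(223572-2719,212445)=212445; balance=212445-212445=0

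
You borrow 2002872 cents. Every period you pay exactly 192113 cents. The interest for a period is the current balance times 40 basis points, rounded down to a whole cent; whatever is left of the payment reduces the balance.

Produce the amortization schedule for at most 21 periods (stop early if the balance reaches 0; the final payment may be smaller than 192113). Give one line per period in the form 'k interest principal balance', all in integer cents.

1 8011 184102 1818770
2 7275 184838 1633932
3 6535 185578 1448354
4 5793 186320 1262034
5 5048 187065 1074969
6 4299 187814 887155
7 3548 188565 698590
8 2794 189319 509271
9 2037 190076 319195
10 1276 190837 128358
11 513 128358 0

1. interest=⌊2002872·40/10000⌋=8011; principal=192113-8011=184102; balance=2002872-184102=1818770
2. interest=⌊1818770·40/10000⌋=7275; principal=192113-7275=184838; balance=1818770-184838=1633932
3. interest=⌊1633932·40/10000⌋=6535; principal=192113-6535=185578; balance=1633932-185578=1448354
4. interest=⌊1448354·40/10000⌋=5793; principal=192113-5793=186320; balance=1448354-186320=1262034
5. interest=⌊1262034·40/10000⌋=5048; principal=192113-5048=187065; balance=1262034-187065=1074969
6. interest=⌊1074969·40/10000⌋=4299; principal=192113-4299=187814; balance=1074969-187814=887155
7. interest=⌊887155·40/10000⌋=3548; principal=192113-3548=188565; balance=887155-188565=698590
8. interest=⌊698590·40/10000⌋=2794; principal=192113-2794=189319; balance=698590-189319=509271
9. interest=⌊509271·40/10000⌋=2037; principal=192113-2037=190076; balance=509271-190076=319195
10. interest=⌊319195·40/10000⌋=1276; principal=192113-1276=190837; balance=319195-190837=128358
11. interest=⌊128358·40/10000⌋=513; principal=min(192113-513,128358)=128358; balance=128358-128358=0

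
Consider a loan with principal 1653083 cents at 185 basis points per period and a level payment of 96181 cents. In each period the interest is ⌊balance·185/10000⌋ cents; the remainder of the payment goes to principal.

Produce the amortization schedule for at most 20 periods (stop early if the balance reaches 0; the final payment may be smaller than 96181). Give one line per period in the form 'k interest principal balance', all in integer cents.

1. interest=⌊1653083·185/10000⌋=30582; principal=96181-30582=65599; balance=1653083-65599=1587484
2. interest=⌊1587484·185/10000⌋=29368; principal=96181-29368=66813; balance=1587484-66813=1520671
3. interest=⌊1520671·185/10000⌋=28132; principal=96181-28132=68049; balance=1520671-68049=1452622
4. interest=⌊1452622·185/10000⌋=26873; principal=96181-26873=69308; balance=1452622-69308=1383314
5. interest=⌊1383314·185/10000⌋=25591; principal=96181-25591=70590; balance=1383314-70590=1312724
6. interest=⌊1312724·185/10000⌋=24285; principal=96181-24285=71896; balance=1312724-71896=1240828
7. interest=⌊1240828·185/10000⌋=22955; principal=96181-22955=73226; balance=1240828-73226=1167602
8. interest=⌊1167602·185/10000⌋=21600; principal=96181-21600=74581; balance=1167602-74581=1093021
9. interest=⌊1093021·185/10000⌋=20220; principal=96181-20220=75961; balance=1093021-75961=1017060
10. interest=⌊1017060·185/10000⌋=18815; principal=96181-18815=77366; balance=1017060-77366=939694
11. interest=⌊939694·185/10000⌋=17384; principal=96181-17384=78797; balance=939694-78797=860897
12. interest=⌊860897·185/10000⌋=15926; principal=96181-15926=80255; balance=860897-80255=780642
13. interest=⌊780642·185/10000⌋=14441; principal=96181-14441=81740; balance=780642-81740=698902
14. interest=⌊698902·185/10000⌋=12929; principal=96181-12929=83252; balance=698902-83252=615650
15. interest=⌊615650·185/10000⌋=11389; principal=96181-11389=84792; balance=615650-84792=530858
16. interest=⌊530858·185/10000⌋=9820; principal=96181-9820=86361; balance=530858-86361=444497
17. interest=⌊444497·185/10000⌋=8223; principal=96181-8223=87958; balance=444497-87958=356539
18. interest=⌊356539·185/10000⌋=6595; principal=96181-6595=89586; balance=356539-89586=266953
19. interest=⌊266953·185/10000⌋=4938; principal=96181-4938=91243; balance=266953-91243=175710
20. interest=⌊175710·185/10000⌋=3250; principal=96181-3250=92931; balance=175710-92931=82779

1 30582 65599 1587484
2 29368 66813 1520671
3 28132 68049 1452622
4 26873 69308 1383314
5 25591 70590 1312724
6 24285 71896 1240828
7 22955 73226 1167602
8 21600 74581 1093021
9 20220 75961 1017060
10 18815 77366 939694
11 17384 78797 860897
12 15926 80255 780642
13 14441 81740 698902
14 12929 83252 615650
15 11389 84792 530858
16 9820 86361 444497
17 8223 87958 356539
18 6595 89586 266953
19 4938 91243 175710
20 3250 92931 82779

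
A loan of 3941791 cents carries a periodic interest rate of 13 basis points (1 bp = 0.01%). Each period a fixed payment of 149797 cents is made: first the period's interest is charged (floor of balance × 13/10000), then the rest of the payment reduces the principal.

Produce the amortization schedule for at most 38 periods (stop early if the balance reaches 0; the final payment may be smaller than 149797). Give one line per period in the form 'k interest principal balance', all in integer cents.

1. interest=⌊3941791·13/10000⌋=5124; principal=149797-5124=144673; balance=3941791-144673=3797118
2. interest=⌊3797118·13/10000⌋=4936; principal=149797-4936=144861; balance=3797118-144861=3652257
3. interest=⌊3652257·13/10000⌋=4747; principal=149797-4747=145050; balance=3652257-145050=3507207
4. interest=⌊3507207·13/10000⌋=4559; principal=149797-4559=145238; balance=3507207-145238=3361969
5. interest=⌊3361969·13/10000⌋=4370; principal=149797-4370=145427; balance=3361969-145427=3216542
6. interest=⌊3216542·13/10000⌋=4181; principal=149797-4181=145616; balance=3216542-145616=3070926
7. interest=⌊3070926·13/10000⌋=3992; principal=149797-3992=145805; balance=3070926-145805=2925121
8. interest=⌊2925121·13/10000⌋=3802; principal=149797-3802=145995; balance=2925121-145995=2779126
9. interest=⌊2779126·13/10000⌋=3612; principal=149797-3612=146185; balance=2779126-146185=2632941
10. interest=⌊2632941·13/10000⌋=3422; principal=149797-3422=146375; balance=2632941-146375=2486566
11. interest=⌊2486566·13/10000⌋=3232; principal=149797-3232=146565; balance=2486566-146565=2340001
12. interest=⌊2340001·13/10000⌋=3042; principal=149797-3042=146755; balance=2340001-146755=2193246
13. interest=⌊2193246·13/10000⌋=2851; principal=149797-2851=146946; balance=2193246-146946=2046300
14. interest=⌊2046300·13/10000⌋=2660; principal=149797-2660=147137; balance=2046300-147137=1899163
15. interest=⌊1899163·13/10000⌋=2468; principal=149797-2468=147329; balance=1899163-147329=1751834
16. interest=⌊1751834·13/10000⌋=2277; principal=149797-2277=147520; balance=1751834-147520=1604314
17. interest=⌊1604314·13/10000⌋=2085; principal=149797-2085=147712; balance=1604314-147712=1456602
18. interest=⌊1456602·13/10000⌋=1893; principal=149797-1893=147904; balance=1456602-147904=1308698
19. interest=⌊1308698·13/10000⌋=1701; principal=149797-1701=148096; balance=1308698-148096=1160602
20. interest=⌊1160602·13/10000⌋=1508; principal=149797-1508=148289; balance=1160602-148289=1012313
21. interest=⌊1012313·13/10000⌋=1316; principal=149797-1316=148481; balance=1012313-148481=863832
22. interest=⌊863832·13/10000⌋=1122; principal=149797-1122=148675; balance=863832-148675=715157
23. interest=⌊715157·13/10000⌋=929; principal=149797-929=148868; balance=715157-148868=566289
24. interest=⌊566289·13/10000⌋=736; principal=149797-736=149061; balance=566289-149061=417228
25. interest=⌊417228·13/10000⌋=542; principal=149797-542=149255; balance=417228-149255=267973
26. interest=⌊267973·13/10000⌋=348; principal=149797-348=149449; balance=267973-149449=118524
27. interest=⌊118524·13/10000⌋=154; principal=min(149797-154,118524)=118524; balance=118524-118524=0

1 5124 144673 3797118
2 4936 144861 3652257
3 4747 145050 3507207
4 4559 145238 3361969
5 4370 145427 3216542
6 4181 145616 3070926
7 3992 145805 2925121
8 3802 145995 2779126
9 3612 146185 2632941
10 3422 146375 2486566
11 3232 146565 2340001
12 3042 146755 2193246
13 2851 146946 2046300
14 2660 147137 1899163
15 2468 147329 1751834
16 2277 147520 1604314
17 2085 147712 1456602
18 1893 147904 1308698
19 1701 148096 1160602
20 1508 148289 1012313
21 1316 148481 863832
22 1122 148675 715157
23 929 148868 566289
24 736 149061 417228
25 542 149255 267973
26 348 149449 118524
27 154 118524 0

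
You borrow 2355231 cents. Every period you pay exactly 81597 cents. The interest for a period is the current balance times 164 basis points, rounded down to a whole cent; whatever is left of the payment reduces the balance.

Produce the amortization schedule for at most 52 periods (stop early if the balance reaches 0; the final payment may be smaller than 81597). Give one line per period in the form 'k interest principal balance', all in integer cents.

1. interest=⌊2355231·164/10000⌋=38625; principal=81597-38625=42972; balance=2355231-42972=2312259
2. interest=⌊2312259·164/10000⌋=37921; principal=81597-37921=43676; balance=2312259-43676=2268583
3. interest=⌊2268583·164/10000⌋=37204; principal=81597-37204=44393; balance=2268583-44393=2224190
4. interest=⌊2224190·164/10000⌋=36476; principal=81597-36476=45121; balance=2224190-45121=2179069
5. interest=⌊2179069·164/10000⌋=35736; principal=81597-35736=45861; balance=2179069-45861=2133208
6. interest=⌊2133208·164/10000⌋=34984; principal=81597-34984=46613; balance=2133208-46613=2086595
7. interest=⌊2086595·164/10000⌋=34220; principal=81597-34220=47377; balance=2086595-47377=2039218
8. interest=⌊2039218·164/10000⌋=33443; principal=81597-33443=48154; balance=2039218-48154=1991064
9. interest=⌊1991064·164/10000⌋=32653; principal=81597-32653=48944; balance=1991064-48944=1942120
10. interest=⌊1942120·164/10000⌋=31850; principal=81597-31850=49747; balance=1942120-49747=1892373
11. interest=⌊1892373·164/10000⌋=31034; principal=81597-31034=50563; balance=1892373-50563=1841810
12. interest=⌊1841810·164/10000⌋=30205; principal=81597-30205=51392; balance=1841810-51392=1790418
13. interest=⌊1790418·164/10000⌋=29362; principal=81597-29362=52235; balance=1790418-52235=1738183
14. interest=⌊1738183·164/10000⌋=28506; principal=81597-28506=53091; balance=1738183-53091=1685092
15. interest=⌊1685092·164/10000⌋=27635; principal=81597-27635=53962; balance=1685092-53962=1631130
16. interest=⌊1631130·164/10000⌋=26750; principal=81597-26750=54847; balance=1631130-54847=1576283
17. interest=⌊1576283·164/10000⌋=25851; principal=81597-25851=55746; balance=1576283-55746=1520537
18. interest=⌊1520537·164/10000⌋=24936; principal=81597-24936=56661; balance=1520537-56661=1463876
19. interest=⌊1463876·164/10000⌋=24007; principal=81597-24007=57590; balance=1463876-57590=1406286
20. interest=⌊1406286·164/10000⌋=23063; principal=81597-23063=58534; balance=1406286-58534=1347752
21. interest=⌊1347752·164/10000⌋=22103; principal=81597-22103=59494; balance=1347752-59494=1288258
22. interest=⌊1288258·164/10000⌋=21127; principal=81597-21127=60470; balance=1288258-60470=1227788
23. interest=⌊1227788·164/10000⌋=20135; principal=81597-20135=61462; balance=1227788-61462=1166326
24. interest=⌊1166326·164/10000⌋=19127; principal=81597-19127=62470; balance=1166326-62470=1103856
25. interest=⌊1103856·164/10000⌋=18103; principal=81597-18103=63494; balance=1103856-63494=1040362
26. interest=⌊1040362·164/10000⌋=17061; principal=81597-17061=64536; balance=1040362-64536=975826
27. interest=⌊975826·164/10000⌋=16003; principal=81597-16003=65594; balance=975826-65594=910232
28. interest=⌊910232·164/10000⌋=14927; principal=81597-14927=66670; balance=910232-66670=843562
29. interest=⌊843562·164/10000⌋=13834; principal=81597-13834=67763; balance=843562-67763=775799
30. interest=⌊775799·164/10000⌋=12723; principal=81597-12723=68874; balance=775799-68874=706925
31. interest=⌊706925·164/10000⌋=11593; principal=81597-11593=70004; balance=706925-70004=636921
32. interest=⌊636921·164/10000⌋=10445; principal=81597-10445=71152; balance=636921-71152=565769
33. interest=⌊565769·164/10000⌋=9278; principal=81597-9278=72319; balance=565769-72319=493450
34. interest=⌊493450·164/10000⌋=8092; principal=81597-8092=73505; balance=493450-73505=419945
35. interest=⌊419945·164/10000⌋=6887; principal=81597-6887=74710; balance=419945-74710=345235
36. interest=⌊345235·164/10000⌋=5661; principal=81597-5661=75936; balance=345235-75936=269299
37. interest=⌊269299·164/10000⌋=4416; principal=81597-4416=77181; balance=269299-77181=192118
38. interest=⌊192118·164/10000⌋=3150; principal=81597-3150=78447; balance=192118-78447=113671
39. interest=⌊113671·164/10000⌋=1864; principal=81597-1864=79733; balance=113671-79733=33938
40. interest=⌊33938·164/10000⌋=556; principal=min(81597-556,33938)=33938; balance=33938-33938=0

1 38625 42972 2312259
2 37921 43676 2268583
3 37204 44393 2224190
4 36476 45121 2179069
5 35736 45861 2133208
6 34984 46613 2086595
7 34220 47377 2039218
8 33443 48154 1991064
9 32653 48944 1942120
10 31850 49747 1892373
11 31034 50563 1841810
12 30205 51392 1790418
13 29362 52235 1738183
14 28506 53091 1685092
15 27635 53962 1631130
16 26750 54847 1576283
17 25851 55746 1520537
18 24936 56661 1463876
19 24007 57590 1406286
20 23063 58534 1347752
21 22103 59494 1288258
22 21127 60470 1227788
23 20135 61462 1166326
24 19127 62470 1103856
25 18103 63494 1040362
26 17061 64536 975826
27 16003 65594 910232
28 14927 66670 843562
29 13834 67763 775799
30 12723 68874 706925
31 11593 70004 636921
32 10445 71152 565769
33 9278 72319 493450
34 8092 73505 419945
35 6887 74710 345235
36 5661 75936 269299
37 4416 77181 192118
38 3150 78447 113671
39 1864 79733 33938
40 556 33938 0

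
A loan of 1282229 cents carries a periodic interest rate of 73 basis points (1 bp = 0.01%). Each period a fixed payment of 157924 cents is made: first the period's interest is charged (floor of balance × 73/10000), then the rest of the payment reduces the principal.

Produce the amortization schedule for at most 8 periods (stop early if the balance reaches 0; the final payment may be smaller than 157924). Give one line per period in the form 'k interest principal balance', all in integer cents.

1. interest=⌊1282229·73/10000⌋=9360; principal=157924-9360=148564; balance=1282229-148564=1133665
2. interest=⌊1133665·73/10000⌋=8275; principal=157924-8275=149649; balance=1133665-149649=984016
3. interest=⌊984016·73/10000⌋=7183; principal=157924-7183=150741; balance=984016-150741=833275
4. interest=⌊833275·73/10000⌋=6082; principal=157924-6082=151842; balance=833275-151842=681433
5. interest=⌊681433·73/10000⌋=4974; principal=157924-4974=152950; balance=681433-152950=528483
6. interest=⌊528483·73/10000⌋=3857; principal=157924-3857=154067; balance=528483-154067=374416
7. interest=⌊374416·73/10000⌋=2733; principal=157924-2733=155191; balance=374416-155191=219225
8. interest=⌊219225·73/10000⌋=1600; principal=157924-1600=156324; balance=219225-156324=62901

1 9360 148564 1133665
2 8275 149649 984016
3 7183 150741 833275
4 6082 151842 681433
5 4974 152950 528483
6 3857 154067 374416
7 2733 155191 219225
8 1600 156324 62901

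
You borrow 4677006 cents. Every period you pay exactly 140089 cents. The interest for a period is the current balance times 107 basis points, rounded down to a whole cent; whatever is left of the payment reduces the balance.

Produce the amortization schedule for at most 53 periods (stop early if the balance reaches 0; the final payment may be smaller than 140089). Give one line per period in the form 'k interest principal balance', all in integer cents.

1. interest=⌊4677006·107/10000⌋=50043; principal=140089-50043=90046; balance=4677006-90046=4586960
2. interest=⌊4586960·107/10000⌋=49080; principal=140089-49080=91009; balance=4586960-91009=4495951
3. interest=⌊4495951·107/10000⌋=48106; principal=140089-48106=91983; balance=4495951-91983=4403968
4. interest=⌊4403968·107/10000⌋=47122; principal=140089-47122=92967; balance=4403968-92967=4311001
5. interest=⌊4311001·107/10000⌋=46127; principal=140089-46127=93962; balance=4311001-93962=4217039
6. interest=⌊4217039·107/10000⌋=45122; principal=140089-45122=94967; balance=4217039-94967=4122072
7. interest=⌊4122072·107/10000⌋=44106; principal=140089-44106=95983; balance=4122072-95983=4026089
8. interest=⌊4026089·107/10000⌋=43079; principal=140089-43079=97010; balance=4026089-97010=3929079
9. interest=⌊3929079·107/10000⌋=42041; principal=140089-42041=98048; balance=3929079-98048=3831031
10. interest=⌊3831031·107/10000⌋=40992; principal=140089-40992=99097; balance=3831031-99097=3731934
11. interest=⌊3731934·107/10000⌋=39931; principal=140089-39931=100158; balance=3731934-100158=3631776
12. interest=⌊3631776·107/10000⌋=38860; principal=140089-38860=101229; balance=3631776-101229=3530547
13. interest=⌊3530547·107/10000⌋=37776; principal=140089-37776=102313; balance=3530547-102313=3428234
14. interest=⌊3428234·107/10000⌋=36682; principal=140089-36682=103407; balance=3428234-103407=3324827
15. interest=⌊3324827·107/10000⌋=35575; principal=140089-35575=104514; balance=3324827-104514=3220313
16. interest=⌊3220313·107/10000⌋=34457; principal=140089-34457=105632; balance=3220313-105632=3114681
17. interest=⌊3114681·107/10000⌋=33327; principal=140089-33327=106762; balance=3114681-106762=3007919
18. interest=⌊3007919·107/10000⌋=32184; principal=140089-32184=107905; balance=3007919-107905=2900014
19. interest=⌊2900014·107/10000⌋=31030; principal=140089-31030=109059; balance=2900014-109059=2790955
20. interest=⌊2790955·107/10000⌋=29863; principal=140089-29863=110226; balance=2790955-110226=2680729
21. interest=⌊2680729·107/10000⌋=28683; principal=140089-28683=111406; balance=2680729-111406=2569323
22. interest=⌊2569323·107/10000⌋=27491; principal=140089-27491=112598; balance=2569323-112598=2456725
23. interest=⌊2456725·107/10000⌋=26286; principal=140089-26286=113803; balance=2456725-113803=2342922
24. interest=⌊2342922·107/10000⌋=25069; principal=140089-25069=115020; balance=2342922-115020=2227902
25. interest=⌊2227902·107/10000⌋=23838; principal=140089-23838=116251; balance=2227902-116251=2111651
26. interest=⌊2111651·107/10000⌋=22594; principal=140089-22594=117495; balance=2111651-117495=1994156
27. interest=⌊1994156·107/10000⌋=21337; principal=140089-21337=118752; balance=1994156-118752=1875404
28. interest=⌊1875404·107/10000⌋=20066; principal=140089-20066=120023; balance=1875404-120023=1755381
29. interest=⌊1755381·107/10000⌋=18782; principal=140089-18782=121307; balance=1755381-121307=1634074
30. interest=⌊1634074·107/10000⌋=17484; principal=140089-17484=122605; balance=1634074-122605=1511469
31. interest=⌊1511469·107/10000⌋=16172; principal=140089-16172=123917; balance=1511469-123917=1387552
32. interest=⌊1387552·107/10000⌋=14846; principal=140089-14846=125243; balance=1387552-125243=1262309
33. interest=⌊1262309·107/10000⌋=13506; principal=140089-13506=126583; balance=1262309-126583=1135726
34. interest=⌊1135726·107/10000⌋=12152; principal=140089-12152=127937; balance=1135726-127937=1007789
35. interest=⌊1007789·107/10000⌋=10783; principal=140089-10783=129306; balance=1007789-129306=878483
36. interest=⌊878483·107/10000⌋=9399; principal=140089-9399=130690; balance=878483-130690=747793
37. interest=⌊747793·107/10000⌋=8001; principal=140089-8001=132088; balance=747793-132088=615705
38. interest=⌊615705·107/10000⌋=6588; principal=140089-6588=133501; balance=615705-133501=482204
39. interest=⌊482204·107/10000⌋=5159; principal=140089-5159=134930; balance=482204-134930=347274
40. interest=⌊347274·107/10000⌋=3715; principal=140089-3715=136374; balance=347274-136374=210900
41. interest=⌊210900·107/10000⌋=2256; principal=140089-2256=137833; balance=210900-137833=73067
42. interest=⌊73067·107/10000⌋=781; principal=min(140089-781,73067)=73067; balance=73067-73067=0

1 50043 90046 4586960
2 49080 91009 4495951
3 48106 91983 4403968
4 47122 92967 4311001
5 46127 93962 4217039
6 45122 94967 4122072
7 44106 95983 4026089
8 43079 97010 3929079
9 42041 98048 3831031
10 40992 99097 3731934
11 39931 100158 3631776
12 38860 101229 3530547
13 37776 102313 3428234
14 36682 103407 3324827
15 35575 104514 3220313
16 34457 105632 3114681
17 33327 106762 3007919
18 32184 107905 2900014
19 31030 109059 2790955
20 29863 110226 2680729
21 28683 111406 2569323
22 27491 112598 2456725
23 26286 113803 2342922
24 25069 115020 2227902
25 23838 116251 2111651
26 22594 117495 1994156
27 21337 118752 1875404
28 20066 120023 1755381
29 18782 121307 1634074
30 17484 122605 1511469
31 16172 123917 1387552
32 14846 125243 1262309
33 13506 126583 1135726
34 12152 127937 1007789
35 10783 129306 878483
36 9399 130690 747793
37 8001 132088 615705
38 6588 133501 482204
39 5159 134930 347274
40 3715 136374 210900
41 2256 137833 73067
42 781 73067 0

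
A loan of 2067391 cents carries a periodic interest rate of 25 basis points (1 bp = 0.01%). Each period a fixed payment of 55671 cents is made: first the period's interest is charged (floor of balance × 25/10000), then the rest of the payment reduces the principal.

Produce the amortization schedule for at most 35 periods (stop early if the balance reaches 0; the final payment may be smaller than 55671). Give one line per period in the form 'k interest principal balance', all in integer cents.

1. interest=⌊2067391·25/10000⌋=5168; principal=55671-5168=50503; balance=2067391-50503=2016888
2. interest=⌊2016888·25/10000⌋=5042; principal=55671-5042=50629; balance=2016888-50629=1966259
3. interest=⌊1966259·25/10000⌋=4915; principal=55671-4915=50756; balance=1966259-50756=1915503
4. interest=⌊1915503·25/10000⌋=4788; principal=55671-4788=50883; balance=1915503-50883=1864620
5. interest=⌊1864620·25/10000⌋=4661; principal=55671-4661=51010; balance=1864620-51010=1813610
6. interest=⌊1813610·25/10000⌋=4534; principal=55671-4534=51137; balance=1813610-51137=1762473
7. interest=⌊1762473·25/10000⌋=4406; principal=55671-4406=51265; balance=1762473-51265=1711208
8. interest=⌊1711208·25/10000⌋=4278; principal=55671-4278=51393; balance=1711208-51393=1659815
9. interest=⌊1659815·25/10000⌋=4149; principal=55671-4149=51522; balance=1659815-51522=1608293
10. interest=⌊1608293·25/10000⌋=4020; principal=55671-4020=51651; balance=1608293-51651=1556642
11. interest=⌊1556642·25/10000⌋=3891; principal=55671-3891=51780; balance=1556642-51780=1504862
12. interest=⌊1504862·25/10000⌋=3762; principal=55671-3762=51909; balance=1504862-51909=1452953
13. interest=⌊1452953·25/10000⌋=3632; principal=55671-3632=52039; balance=1452953-52039=1400914
14. interest=⌊1400914·25/10000⌋=3502; principal=55671-3502=52169; balance=1400914-52169=1348745
15. interest=⌊1348745·25/10000⌋=3371; principal=55671-3371=52300; balance=1348745-52300=1296445
16. interest=⌊1296445·25/10000⌋=3241; principal=55671-3241=52430; balance=1296445-52430=1244015
17. interest=⌊1244015·25/10000⌋=3110; principal=55671-3110=52561; balance=1244015-52561=1191454
18. interest=⌊1191454·25/10000⌋=2978; principal=55671-2978=52693; balance=1191454-52693=1138761
19. interest=⌊1138761·25/10000⌋=2846; principal=55671-2846=52825; balance=1138761-52825=1085936
20. interest=⌊1085936·25/10000⌋=2714; principal=55671-2714=52957; balance=1085936-52957=1032979
21. interest=⌊1032979·25/10000⌋=2582; principal=55671-2582=53089; balance=1032979-53089=979890
22. interest=⌊979890·25/10000⌋=2449; principal=55671-2449=53222; balance=979890-53222=926668
23. interest=⌊926668·25/10000⌋=2316; principal=55671-2316=53355; balance=926668-53355=873313
24. interest=⌊873313·25/10000⌋=2183; principal=55671-2183=53488; balance=873313-53488=819825
25. interest=⌊819825·25/10000⌋=2049; principal=55671-2049=53622; balance=819825-53622=766203
26. interest=⌊766203·25/10000⌋=1915; principal=55671-1915=53756; balance=766203-53756=712447
27. interest=⌊712447·25/10000⌋=1781; principal=55671-1781=53890; balance=712447-53890=658557
28. interest=⌊658557·25/10000⌋=1646; principal=55671-1646=54025; balance=658557-54025=604532
29. interest=⌊604532·25/10000⌋=1511; principal=55671-1511=54160; balance=604532-54160=550372
30. interest=⌊550372·25/10000⌋=1375; principal=55671-1375=54296; balance=550372-54296=496076
31. interest=⌊496076·25/10000⌋=1240; principal=55671-1240=54431; balance=496076-54431=441645
32. interest=⌊441645·25/10000⌋=1104; principal=55671-1104=54567; balance=441645-54567=387078
33. interest=⌊387078·25/10000⌋=967; principal=55671-967=54704; balance=387078-54704=332374
34. interest=⌊332374·25/10000⌋=830; principal=55671-830=54841; balance=332374-54841=277533
35. interest=⌊277533·25/10000⌋=693; principal=55671-693=54978; balance=277533-54978=222555

1 5168 50503 2016888
2 5042 50629 1966259
3 4915 50756 1915503
4 4788 50883 1864620
5 4661 51010 1813610
6 4534 51137 1762473
7 4406 51265 1711208
8 4278 51393 1659815
9 4149 51522 1608293
10 4020 51651 1556642
11 3891 51780 1504862
12 3762 51909 1452953
13 3632 52039 1400914
14 3502 52169 1348745
15 3371 52300 1296445
16 3241 52430 1244015
17 3110 52561 1191454
18 2978 52693 1138761
19 2846 52825 1085936
20 2714 52957 1032979
21 2582 53089 979890
22 2449 53222 926668
23 2316 53355 873313
24 2183 53488 819825
25 2049 53622 766203
26 1915 53756 712447
27 1781 53890 658557
28 1646 54025 604532
29 1511 54160 550372
30 1375 54296 496076
31 1240 54431 441645
32 1104 54567 387078
33 967 54704 332374
34 830 54841 277533
35 693 54978 222555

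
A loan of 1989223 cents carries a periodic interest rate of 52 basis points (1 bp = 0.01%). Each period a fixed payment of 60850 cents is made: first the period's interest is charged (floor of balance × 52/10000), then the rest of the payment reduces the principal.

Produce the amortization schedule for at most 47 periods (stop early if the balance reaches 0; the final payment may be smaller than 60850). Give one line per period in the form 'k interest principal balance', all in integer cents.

1. interest=⌊1989223·52/10000⌋=10343; principal=60850-10343=50507; balance=1989223-50507=1938716
2. interest=⌊1938716·52/10000⌋=10081; principal=60850-10081=50769; balance=1938716-50769=1887947
3. interest=⌊1887947·52/10000⌋=9817; principal=60850-9817=51033; balance=1887947-51033=1836914
4. interest=⌊1836914·52/10000⌋=9551; principal=60850-9551=51299; balance=1836914-51299=1785615
5. interest=⌊1785615·52/10000⌋=9285; principal=60850-9285=51565; balance=1785615-51565=1734050
6. interest=⌊1734050·52/10000⌋=9017; principal=60850-9017=51833; balance=1734050-51833=1682217
7. interest=⌊1682217·52/10000⌋=8747; principal=60850-8747=52103; balance=1682217-52103=1630114
8. interest=⌊1630114·52/10000⌋=8476; principal=60850-8476=52374; balance=1630114-52374=1577740
9. interest=⌊1577740·52/10000⌋=8204; principal=60850-8204=52646; balance=1577740-52646=1525094
10. interest=⌊1525094·52/10000⌋=7930; principal=60850-7930=52920; balance=1525094-52920=1472174
11. interest=⌊1472174·52/10000⌋=7655; principal=60850-7655=53195; balance=1472174-53195=1418979
12. interest=⌊1418979·52/10000⌋=7378; principal=60850-7378=53472; balance=1418979-53472=1365507
13. interest=⌊1365507·52/10000⌋=7100; principal=60850-7100=53750; balance=1365507-53750=1311757
14. interest=⌊1311757·52/10000⌋=6821; principal=60850-6821=54029; balance=1311757-54029=1257728
15. interest=⌊1257728·52/10000⌋=6540; principal=60850-6540=54310; balance=1257728-54310=1203418
16. interest=⌊1203418·52/10000⌋=6257; principal=60850-6257=54593; balance=1203418-54593=1148825
17. interest=⌊1148825·52/10000⌋=5973; principal=60850-5973=54877; balance=1148825-54877=1093948
18. interest=⌊1093948·52/10000⌋=5688; principal=60850-5688=55162; balance=1093948-55162=1038786
19. interest=⌊1038786·52/10000⌋=5401; principal=60850-5401=55449; balance=1038786-55449=983337
20. interest=⌊983337·52/10000⌋=5113; principal=60850-5113=55737; balance=983337-55737=927600
21. interest=⌊927600·52/10000⌋=4823; principal=60850-4823=56027; balance=927600-56027=871573
22. interest=⌊871573·52/10000⌋=4532; principal=60850-4532=56318; balance=871573-56318=815255
23. interest=⌊815255·52/10000⌋=4239; principal=60850-4239=56611; balance=815255-56611=758644
24. interest=⌊758644·52/10000⌋=3944; principal=60850-3944=56906; balance=758644-56906=701738
25. interest=⌊701738·52/10000⌋=3649; principal=60850-3649=57201; balance=701738-57201=644537
26. interest=⌊644537·52/10000⌋=3351; principal=60850-3351=57499; balance=644537-57499=587038
27. interest=⌊587038·52/10000⌋=3052; principal=60850-3052=57798; balance=587038-57798=529240
28. interest=⌊529240·52/10000⌋=2752; principal=60850-2752=58098; balance=529240-58098=471142
29. interest=⌊471142·52/10000⌋=2449; principal=60850-2449=58401; balance=471142-58401=412741
30. interest=⌊412741·52/10000⌋=2146; principal=60850-2146=58704; balance=412741-58704=354037
31. interest=⌊354037·52/10000⌋=1840; principal=60850-1840=59010; balance=354037-59010=295027
32. interest=⌊295027·52/10000⌋=1534; principal=60850-1534=59316; balance=295027-59316=235711
33. interest=⌊235711·52/10000⌋=1225; principal=60850-1225=59625; balance=235711-59625=176086
34. interest=⌊176086·52/10000⌋=915; principal=60850-915=59935; balance=176086-59935=116151
35. interest=⌊116151·52/10000⌋=603; principal=60850-603=60247; balance=116151-60247=55904
36. interest=⌊55904·52/10000⌋=290; principal=min(60850-290,55904)=55904; balance=55904-55904=0

1 10343 50507 1938716
2 10081 50769 1887947
3 9817 51033 1836914
4 9551 51299 1785615
5 9285 51565 1734050
6 9017 51833 1682217
7 8747 52103 1630114
8 8476 52374 1577740
9 8204 52646 1525094
10 7930 52920 1472174
11 7655 53195 1418979
12 7378 53472 1365507
13 7100 53750 1311757
14 6821 54029 1257728
15 6540 54310 1203418
16 6257 54593 1148825
17 5973 54877 1093948
18 5688 55162 1038786
19 5401 55449 983337
20 5113 55737 927600
21 4823 56027 871573
22 4532 56318 815255
23 4239 56611 758644
24 3944 56906 701738
25 3649 57201 644537
26 3351 57499 587038
27 3052 57798 529240
28 2752 58098 471142
29 2449 58401 412741
30 2146 58704 354037
31 1840 59010 295027
32 1534 59316 235711
33 1225 59625 176086
34 915 59935 116151
35 603 60247 55904
36 290 55904 0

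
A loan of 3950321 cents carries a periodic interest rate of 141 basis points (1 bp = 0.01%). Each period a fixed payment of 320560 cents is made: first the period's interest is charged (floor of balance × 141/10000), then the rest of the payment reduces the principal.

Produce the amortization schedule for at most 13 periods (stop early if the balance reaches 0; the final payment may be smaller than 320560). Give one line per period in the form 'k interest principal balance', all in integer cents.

1 55699 264861 3685460
2 51964 268596 3416864
3 48177 272383 3144481
4 44337 276223 2868258
5 40442 280118 2588140
6 36492 284068 2304072
7 32487 288073 2015999
8 28425 292135 1723864
9 24306 296254 1427610
10 20129 300431 1127179
11 15893 304667 822512
12 11597 308963 513549
13 7241 313319 200230

1. interest=⌊3950321·141/10000⌋=55699; principal=320560-55699=264861; balance=3950321-264861=3685460
2. interest=⌊3685460·141/10000⌋=51964; principal=320560-51964=268596; balance=3685460-268596=3416864
3. interest=⌊3416864·141/10000⌋=48177; principal=320560-48177=272383; balance=3416864-272383=3144481
4. interest=⌊3144481·141/10000⌋=44337; principal=320560-44337=276223; balance=3144481-276223=2868258
5. interest=⌊2868258·141/10000⌋=40442; principal=320560-40442=280118; balance=2868258-280118=2588140
6. interest=⌊2588140·141/10000⌋=36492; principal=320560-36492=284068; balance=2588140-284068=2304072
7. interest=⌊2304072·141/10000⌋=32487; principal=320560-32487=288073; balance=2304072-288073=2015999
8. interest=⌊2015999·141/10000⌋=28425; principal=320560-28425=292135; balance=2015999-292135=1723864
9. interest=⌊1723864·141/10000⌋=24306; principal=320560-24306=296254; balance=1723864-296254=1427610
10. interest=⌊1427610·141/10000⌋=20129; principal=320560-20129=300431; balance=1427610-300431=1127179
11. interest=⌊1127179·141/10000⌋=15893; principal=320560-15893=304667; balance=1127179-304667=822512
12. interest=⌊822512·141/10000⌋=11597; principal=320560-11597=308963; balance=822512-308963=513549
13. interest=⌊513549·141/10000⌋=7241; principal=320560-7241=313319; balance=513549-313319=200230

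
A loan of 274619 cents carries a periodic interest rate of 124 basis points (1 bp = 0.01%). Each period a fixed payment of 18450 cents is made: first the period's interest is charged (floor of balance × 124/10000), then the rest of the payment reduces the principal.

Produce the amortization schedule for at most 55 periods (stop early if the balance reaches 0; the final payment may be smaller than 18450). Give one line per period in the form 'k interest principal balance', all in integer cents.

1. interest=⌊274619·124/10000⌋=3405; principal=18450-3405=15045; balance=274619-15045=259574
2. interest=⌊259574·124/10000⌋=3218; principal=18450-3218=15232; balance=259574-15232=244342
3. interest=⌊244342·124/10000⌋=3029; principal=18450-3029=15421; balance=244342-15421=228921
4. interest=⌊228921·124/10000⌋=2838; principal=18450-2838=15612; balance=228921-15612=213309
5. interest=⌊213309·124/10000⌋=2645; principal=18450-2645=15805; balance=213309-15805=197504
6. interest=⌊197504·124/10000⌋=2449; principal=18450-2449=16001; balance=197504-16001=181503
7. interest=⌊181503·124/10000⌋=2250; principal=18450-2250=16200; balance=181503-16200=165303
8. interest=⌊165303·124/10000⌋=2049; principal=18450-2049=16401; balance=165303-16401=148902
9. interest=⌊148902·124/10000⌋=1846; principal=18450-1846=16604; balance=148902-16604=132298
10. interest=⌊132298·124/10000⌋=1640; principal=18450-1640=16810; balance=132298-16810=115488
11. interest=⌊115488·124/10000⌋=1432; principal=18450-1432=17018; balance=115488-17018=98470
12. interest=⌊98470·124/10000⌋=1221; principal=18450-1221=17229; balance=98470-17229=81241
13. interest=⌊81241·124/10000⌋=1007; principal=18450-1007=17443; balance=81241-17443=63798
14. interest=⌊63798·124/10000⌋=791; principal=18450-791=17659; balance=63798-17659=46139
15. interest=⌊46139·124/10000⌋=572; principal=18450-572=17878; balance=46139-17878=28261
16. interest=⌊28261·124/10000⌋=350; principal=18450-350=18100; balance=28261-18100=10161
17. interest=⌊10161·124/10000⌋=125; principal=min(18450-125,10161)=10161; balance=10161-10161=0

1 3405 15045 259574
2 3218 15232 244342
3 3029 15421 228921
4 2838 15612 213309
5 2645 15805 197504
6 2449 16001 181503
7 2250 16200 165303
8 2049 16401 148902
9 1846 16604 132298
10 1640 16810 115488
11 1432 17018 98470
12 1221 17229 81241
13 1007 17443 63798
14 791 17659 46139
15 572 17878 28261
16 350 18100 10161
17 125 10161 0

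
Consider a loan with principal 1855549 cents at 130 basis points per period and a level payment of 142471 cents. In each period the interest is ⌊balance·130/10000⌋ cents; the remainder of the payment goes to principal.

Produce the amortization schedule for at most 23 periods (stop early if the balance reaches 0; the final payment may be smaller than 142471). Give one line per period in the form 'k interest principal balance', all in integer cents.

1. interest=⌊1855549·130/10000⌋=24122; principal=142471-24122=118349; balance=1855549-118349=1737200
2. interest=⌊1737200·130/10000⌋=22583; principal=142471-22583=119888; balance=1737200-119888=1617312
3. interest=⌊1617312·130/10000⌋=21025; principal=142471-21025=121446; balance=1617312-121446=1495866
4. interest=⌊1495866·130/10000⌋=19446; principal=142471-19446=123025; balance=1495866-123025=1372841
5. interest=⌊1372841·130/10000⌋=17846; principal=142471-17846=124625; balance=1372841-124625=1248216
6. interest=⌊1248216·130/10000⌋=16226; principal=142471-16226=126245; balance=1248216-126245=1121971
7. interest=⌊1121971·130/10000⌋=14585; principal=142471-14585=127886; balance=1121971-127886=994085
8. interest=⌊994085·130/10000⌋=12923; principal=142471-12923=129548; balance=994085-129548=864537
9. interest=⌊864537·130/10000⌋=11238; principal=142471-11238=131233; balance=864537-131233=733304
10. interest=⌊733304·130/10000⌋=9532; principal=142471-9532=132939; balance=733304-132939=600365
11. interest=⌊600365·130/10000⌋=7804; principal=142471-7804=134667; balance=600365-134667=465698
12. interest=⌊465698·130/10000⌋=6054; principal=142471-6054=136417; balance=465698-136417=329281
13. interest=⌊329281·130/10000⌋=4280; principal=142471-4280=138191; balance=329281-138191=191090
14. interest=⌊191090·130/10000⌋=2484; principal=142471-2484=139987; balance=191090-139987=51103
15. interest=⌊51103·130/10000⌋=664; principal=min(142471-664,51103)=51103; balance=51103-51103=0

1 24122 118349 1737200
2 22583 119888 1617312
3 21025 121446 1495866
4 19446 123025 1372841
5 17846 124625 1248216
6 16226 126245 1121971
7 14585 127886 994085
8 12923 129548 864537
9 11238 131233 733304
10 9532 132939 600365
11 7804 134667 465698
12 6054 136417 329281
13 4280 138191 191090
14 2484 139987 51103
15 664 51103 0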